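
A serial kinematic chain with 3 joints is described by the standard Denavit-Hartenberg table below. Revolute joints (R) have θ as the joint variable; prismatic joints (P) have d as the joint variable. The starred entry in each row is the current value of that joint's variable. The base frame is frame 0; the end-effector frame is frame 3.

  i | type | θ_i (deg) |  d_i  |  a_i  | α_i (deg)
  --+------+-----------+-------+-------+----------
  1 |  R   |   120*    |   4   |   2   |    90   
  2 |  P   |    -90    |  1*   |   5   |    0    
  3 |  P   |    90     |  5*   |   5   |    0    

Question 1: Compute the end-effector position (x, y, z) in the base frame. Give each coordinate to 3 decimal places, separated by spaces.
1.696 9.062 -1.000

after link 1: o_1 = (-1.0000, 1.7321, 4.0000)
after link 2: o_2 = (-0.1340, 2.2321, -1.0000)
after link 3: o_3 = (1.6962, 9.0622, -1.0000)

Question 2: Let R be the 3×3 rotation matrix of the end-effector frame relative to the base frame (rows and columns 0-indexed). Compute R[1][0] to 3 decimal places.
0.866

End-effector x-axis (col 0 of R) = (-0.5000,0.8660,0.0000)
R[1][0] = 0.8660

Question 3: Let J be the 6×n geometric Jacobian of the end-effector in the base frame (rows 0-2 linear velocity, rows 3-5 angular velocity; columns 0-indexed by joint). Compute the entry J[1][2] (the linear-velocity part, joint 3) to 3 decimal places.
0.500

prismatic axis z_2 = (0.8660,0.5000,0.0000)
J_v[:, 2] = z_2; J_ω[:, 2] = (0,0,0)
entry J[1][2] = 0.5000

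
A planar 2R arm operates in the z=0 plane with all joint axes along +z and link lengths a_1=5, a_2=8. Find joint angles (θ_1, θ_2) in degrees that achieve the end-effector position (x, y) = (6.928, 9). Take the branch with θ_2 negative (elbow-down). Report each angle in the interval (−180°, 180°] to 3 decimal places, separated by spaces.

cos θ_2 = (128.9972−5²−8²)/(2·5·8) = 0.5000; θ_2 = -60.0023° (elbow-down)
β = atan2(9.0000,6.9280) = 52.4117°; ψ = atan2(-6.9284,8.9997) = -37.5906°
θ_1 = β − ψ = 90.0023°

90.002 -60.002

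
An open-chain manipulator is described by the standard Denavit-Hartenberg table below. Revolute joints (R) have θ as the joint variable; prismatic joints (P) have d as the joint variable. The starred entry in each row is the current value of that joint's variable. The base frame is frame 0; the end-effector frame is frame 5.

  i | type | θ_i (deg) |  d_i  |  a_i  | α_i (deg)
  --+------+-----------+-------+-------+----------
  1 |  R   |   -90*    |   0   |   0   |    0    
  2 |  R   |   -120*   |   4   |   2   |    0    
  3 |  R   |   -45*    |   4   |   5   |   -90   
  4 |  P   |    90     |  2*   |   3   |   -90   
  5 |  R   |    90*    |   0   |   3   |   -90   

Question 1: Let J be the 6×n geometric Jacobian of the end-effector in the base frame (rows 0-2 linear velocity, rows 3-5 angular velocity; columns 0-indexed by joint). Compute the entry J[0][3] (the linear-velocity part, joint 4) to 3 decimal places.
-0.966

prismatic axis z_3 = (-0.9659,-0.2588,0.0000)
J_v[:, 3] = z_3; J_ω[:, 3] = (0,0,0)
entry J[0][3] = -0.9659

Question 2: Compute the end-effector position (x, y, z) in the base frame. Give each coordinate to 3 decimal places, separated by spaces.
after link 1: o_1 = (0.0000, 0.0000, 0.0000)
after link 2: o_2 = (-1.7321, 1.0000, 4.0000)
after link 3: o_3 = (-3.0261, 5.8296, 8.0000)
after link 4: o_4 = (-4.9580, 5.3120, 5.0000)
after link 5: o_5 = (-2.0602, 6.0884, 5.0000)

-2.060 6.088 5.000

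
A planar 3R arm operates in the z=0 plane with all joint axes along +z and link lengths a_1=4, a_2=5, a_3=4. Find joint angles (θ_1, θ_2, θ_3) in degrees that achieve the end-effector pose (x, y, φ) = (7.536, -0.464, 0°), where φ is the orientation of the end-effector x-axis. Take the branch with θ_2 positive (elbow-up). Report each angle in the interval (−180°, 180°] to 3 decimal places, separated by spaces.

-89.987 134.994 -45.008

wrist centre = target − a_3·(cos φ, sin φ) = (3.5360, -0.4640)
cos θ_2 = (12.7186−4²−5²)/(2·4·5) = -0.7070; θ_2 = 134.9942° (elbow-up)
β = atan2(-0.4640,3.5360) = -7.4757°; ψ = atan2(3.5359,0.4648) = 82.5109°
θ_1 = β − ψ = -89.9866°
θ_3 = φ − θ_1 − θ_2 = -45.0076° (wrapped to (-180°,180°])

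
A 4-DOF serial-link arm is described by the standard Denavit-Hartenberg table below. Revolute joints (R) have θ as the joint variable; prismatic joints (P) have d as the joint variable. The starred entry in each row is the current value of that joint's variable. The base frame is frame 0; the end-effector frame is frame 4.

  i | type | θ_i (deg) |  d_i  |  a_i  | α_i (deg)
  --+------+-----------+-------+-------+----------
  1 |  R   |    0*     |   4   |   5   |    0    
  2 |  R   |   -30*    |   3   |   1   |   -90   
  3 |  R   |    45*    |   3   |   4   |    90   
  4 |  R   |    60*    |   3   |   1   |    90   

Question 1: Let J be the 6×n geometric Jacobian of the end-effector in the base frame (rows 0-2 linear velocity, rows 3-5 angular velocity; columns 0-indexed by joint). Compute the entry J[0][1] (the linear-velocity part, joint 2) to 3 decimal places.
-0.196

axis z_1 = (0.0000,0.0000,1.0000); lever o_n−o_1 = (7.3918,0.1964,1.9393)
cross product → J_v[:, 1] = (-0.1964,7.3918,0.0000)
J_ω[:, 1] = z_1
entry J[0][1] = -0.1964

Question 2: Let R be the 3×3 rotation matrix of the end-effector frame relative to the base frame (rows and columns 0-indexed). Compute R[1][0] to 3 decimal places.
End-effector x-axis (col 0 of R) = (0.7392,0.5732,-0.3536)
R[1][0] = 0.5732

0.573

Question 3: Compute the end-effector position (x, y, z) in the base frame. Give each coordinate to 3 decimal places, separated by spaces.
after link 1: o_1 = (5.0000, 0.0000, 4.0000)
after link 2: o_2 = (5.8660, -0.5000, 7.0000)
after link 3: o_3 = (9.8155, 0.6839, 4.1716)
after link 4: o_4 = (12.3918, 0.1964, 5.9393)

12.392 0.196 5.939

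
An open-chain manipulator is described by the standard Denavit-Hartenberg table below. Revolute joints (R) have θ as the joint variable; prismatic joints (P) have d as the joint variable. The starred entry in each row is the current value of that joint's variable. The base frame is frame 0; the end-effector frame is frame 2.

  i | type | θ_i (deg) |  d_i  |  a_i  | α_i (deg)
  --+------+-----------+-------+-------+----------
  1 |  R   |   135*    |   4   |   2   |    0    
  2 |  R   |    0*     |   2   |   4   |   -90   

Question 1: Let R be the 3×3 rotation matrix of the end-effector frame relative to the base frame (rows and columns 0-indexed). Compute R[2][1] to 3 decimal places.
End-effector y-axis (col 1 of R) = (-0.0000,-0.0000,-1.0000)
R[2][1] = -1.0000

-1.000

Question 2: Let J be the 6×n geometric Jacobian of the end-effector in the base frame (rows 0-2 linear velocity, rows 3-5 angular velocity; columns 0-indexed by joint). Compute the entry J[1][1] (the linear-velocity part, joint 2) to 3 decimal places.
-2.828

axis z_1 = (0.0000,0.0000,1.0000); lever o_n−o_1 = (-2.8284,2.8284,2.0000)
cross product → J_v[:, 1] = (-2.8284,-2.8284,0.0000)
J_ω[:, 1] = z_1
entry J[1][1] = -2.8284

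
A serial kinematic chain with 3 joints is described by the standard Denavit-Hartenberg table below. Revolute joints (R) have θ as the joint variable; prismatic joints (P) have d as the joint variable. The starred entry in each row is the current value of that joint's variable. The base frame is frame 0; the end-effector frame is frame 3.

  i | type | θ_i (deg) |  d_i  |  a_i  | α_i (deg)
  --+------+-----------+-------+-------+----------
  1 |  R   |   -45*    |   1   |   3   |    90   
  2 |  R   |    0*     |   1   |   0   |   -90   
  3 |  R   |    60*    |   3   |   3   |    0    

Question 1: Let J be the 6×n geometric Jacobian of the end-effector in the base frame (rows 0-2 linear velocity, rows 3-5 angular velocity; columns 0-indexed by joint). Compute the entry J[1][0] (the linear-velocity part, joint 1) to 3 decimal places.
axis z_0 = ẑ; lever o_n−o_0 = (4.3120,-2.0520,4.0000)
cross product → J_v[:, 0] = (2.0520,4.3120,-0.0000)
J_ω[:, 0] = z_0
entry J[1][0] = 4.3120

4.312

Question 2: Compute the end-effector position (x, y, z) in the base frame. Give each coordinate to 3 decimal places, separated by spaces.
4.312 -2.052 4.000

after link 1: o_1 = (2.1213, -2.1213, 1.0000)
after link 2: o_2 = (1.4142, -2.8284, 1.0000)
after link 3: o_3 = (4.3120, -2.0520, 4.0000)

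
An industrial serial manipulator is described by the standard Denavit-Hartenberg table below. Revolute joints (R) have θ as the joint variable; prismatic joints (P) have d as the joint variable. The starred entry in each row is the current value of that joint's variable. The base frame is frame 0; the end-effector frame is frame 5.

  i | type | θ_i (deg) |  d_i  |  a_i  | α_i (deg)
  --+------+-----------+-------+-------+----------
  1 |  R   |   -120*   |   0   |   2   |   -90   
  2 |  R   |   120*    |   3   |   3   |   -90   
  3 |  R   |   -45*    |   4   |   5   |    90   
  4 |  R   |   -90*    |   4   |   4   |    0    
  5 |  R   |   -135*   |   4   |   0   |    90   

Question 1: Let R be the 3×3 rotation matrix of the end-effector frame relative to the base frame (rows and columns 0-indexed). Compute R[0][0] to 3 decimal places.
-0.252

End-effector x-axis (col 0 of R) = (-0.2518,0.5638,0.7866)
R[0][0] = -0.2518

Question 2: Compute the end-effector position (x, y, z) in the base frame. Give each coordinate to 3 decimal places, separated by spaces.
after link 1: o_1 = (-1.0000, -1.7321, 0.0000)
after link 2: o_2 = (2.3481, -1.9330, -2.5981)
after link 3: o_3 = (8.0259, 0.8302, -3.6599)
after link 4: o_4 = (8.0362, -4.8088, -3.2104)
after link 5: o_5 = (9.7786, -7.4478, -0.7610)

9.779 -7.448 -0.761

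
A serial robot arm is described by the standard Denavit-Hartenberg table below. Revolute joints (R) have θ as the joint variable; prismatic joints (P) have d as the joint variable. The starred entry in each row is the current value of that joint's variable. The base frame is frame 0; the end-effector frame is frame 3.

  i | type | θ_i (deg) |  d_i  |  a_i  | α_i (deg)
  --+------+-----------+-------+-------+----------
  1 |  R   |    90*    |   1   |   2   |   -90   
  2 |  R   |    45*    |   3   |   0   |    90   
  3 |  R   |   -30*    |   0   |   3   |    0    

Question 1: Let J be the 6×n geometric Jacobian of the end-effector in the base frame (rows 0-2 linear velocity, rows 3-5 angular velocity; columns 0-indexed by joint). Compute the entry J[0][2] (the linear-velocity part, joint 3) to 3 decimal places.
axis z_2 = (0.0000,0.7071,0.7071); lever o_n−o_2 = (1.5000,1.8371,-1.8371)
cross product → J_v[:, 2] = (-2.5981,1.0607,-1.0607)
J_ω[:, 2] = z_2
entry J[0][2] = -2.5981

-2.598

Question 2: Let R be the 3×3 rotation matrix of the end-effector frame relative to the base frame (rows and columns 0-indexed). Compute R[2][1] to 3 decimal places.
End-effector y-axis (col 1 of R) = (-0.8660,0.3536,-0.3536)
R[2][1] = -0.3536

-0.354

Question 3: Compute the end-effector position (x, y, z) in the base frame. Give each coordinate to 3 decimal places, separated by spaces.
-1.500 3.837 -0.837

after link 1: o_1 = (0.0000, 2.0000, 1.0000)
after link 2: o_2 = (-3.0000, 2.0000, 1.0000)
after link 3: o_3 = (-1.5000, 3.8371, -0.8371)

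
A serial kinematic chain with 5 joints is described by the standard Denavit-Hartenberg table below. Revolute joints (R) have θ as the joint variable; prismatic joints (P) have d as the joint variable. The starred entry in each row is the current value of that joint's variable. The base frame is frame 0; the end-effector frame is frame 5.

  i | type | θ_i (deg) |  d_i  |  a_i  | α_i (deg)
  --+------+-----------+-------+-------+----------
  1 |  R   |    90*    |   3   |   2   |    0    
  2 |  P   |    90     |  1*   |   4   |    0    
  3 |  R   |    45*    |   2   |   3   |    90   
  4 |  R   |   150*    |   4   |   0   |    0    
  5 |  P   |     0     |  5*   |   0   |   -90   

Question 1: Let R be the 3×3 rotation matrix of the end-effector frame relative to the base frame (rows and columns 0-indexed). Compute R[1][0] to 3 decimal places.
0.612

End-effector x-axis (col 0 of R) = (0.6124,0.6124,0.5000)
R[1][0] = 0.6124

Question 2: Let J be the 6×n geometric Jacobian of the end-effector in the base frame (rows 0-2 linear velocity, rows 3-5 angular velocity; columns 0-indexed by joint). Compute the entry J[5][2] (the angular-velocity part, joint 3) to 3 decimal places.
axis z_2 = (0.0000,0.0000,1.0000); lever o_n−o_2 = (-8.4853,4.2426,2.0000)
cross product → J_v[:, 2] = (-4.2426,-8.4853,0.0000)
J_ω[:, 2] = z_2
entry J[5][2] = 1.0000

1.000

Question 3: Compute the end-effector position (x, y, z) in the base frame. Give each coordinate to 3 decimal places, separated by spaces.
-12.485 6.243 6.000

after link 1: o_1 = (0.0000, 2.0000, 3.0000)
after link 2: o_2 = (-4.0000, 2.0000, 4.0000)
after link 3: o_3 = (-6.1213, -0.1213, 6.0000)
after link 4: o_4 = (-8.9497, 2.7071, 6.0000)
after link 5: o_5 = (-12.4853, 6.2426, 6.0000)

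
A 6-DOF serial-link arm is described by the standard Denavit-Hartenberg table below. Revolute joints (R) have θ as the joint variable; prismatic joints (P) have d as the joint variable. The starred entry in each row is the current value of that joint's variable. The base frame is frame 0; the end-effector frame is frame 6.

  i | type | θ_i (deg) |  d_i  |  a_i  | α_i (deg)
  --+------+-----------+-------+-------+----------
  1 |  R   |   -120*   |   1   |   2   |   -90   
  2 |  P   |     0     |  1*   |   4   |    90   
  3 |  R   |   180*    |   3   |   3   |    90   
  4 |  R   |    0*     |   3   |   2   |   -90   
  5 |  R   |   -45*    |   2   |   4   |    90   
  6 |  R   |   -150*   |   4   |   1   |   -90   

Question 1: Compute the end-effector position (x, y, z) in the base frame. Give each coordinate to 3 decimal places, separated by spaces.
after link 1: o_1 = (-1.0000, -1.7321, 1.0000)
after link 2: o_2 = (-2.1340, -5.6962, 1.0000)
after link 3: o_3 = (-0.6340, -3.0981, 4.0000)
after link 4: o_4 = (2.9641, -2.8660, 4.0000)
after link 5: o_5 = (6.8278, -1.8307, 6.0000)
after link 6: o_6 = (7.0266, -5.9186, 5.5000)

7.027 -5.919 5.500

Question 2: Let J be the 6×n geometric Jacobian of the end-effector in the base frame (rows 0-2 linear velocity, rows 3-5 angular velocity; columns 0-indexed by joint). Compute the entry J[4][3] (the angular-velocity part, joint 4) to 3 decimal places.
axis z_3 = (0.8660,-0.5000,0.0000); lever o_n−o_3 = (7.6605,-2.8205,1.5000)
cross product → J_v[:, 3] = (-0.7500,-1.2990,1.3876)
J_ω[:, 3] = z_3
entry J[4][3] = -0.5000

-0.500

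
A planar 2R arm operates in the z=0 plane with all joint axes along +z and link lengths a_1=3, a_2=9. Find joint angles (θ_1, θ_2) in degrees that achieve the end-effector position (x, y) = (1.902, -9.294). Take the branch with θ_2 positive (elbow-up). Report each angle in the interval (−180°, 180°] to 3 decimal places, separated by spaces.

cos θ_2 = (89.9960−3²−9²)/(2·3·9) = -0.0001; θ_2 = 90.0042° (elbow-up)
β = atan2(-9.2940,1.9020) = -78.4342°; ψ = atan2(9.0000,2.9993) = 71.5688°
θ_1 = β − ψ = -150.0031°

-150.003 90.004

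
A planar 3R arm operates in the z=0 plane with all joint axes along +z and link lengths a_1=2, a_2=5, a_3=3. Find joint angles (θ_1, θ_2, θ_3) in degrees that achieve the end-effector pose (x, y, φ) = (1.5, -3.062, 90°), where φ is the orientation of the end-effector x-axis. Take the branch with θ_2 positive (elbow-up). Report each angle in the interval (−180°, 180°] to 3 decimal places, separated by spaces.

-120.005 60.007 149.998

wrist centre = target − a_3·(cos φ, sin φ) = (1.5000, -6.0620)
cos θ_2 = (38.9978−2²−5²)/(2·2·5) = 0.4999; θ_2 = 60.0071° (elbow-up)
β = atan2(-6.0620,1.5000) = -76.1017°; ψ = atan2(4.3304,4.4995) = 43.9034°
θ_1 = β − ψ = -120.0051°
θ_3 = φ − θ_1 − θ_2 = 149.9980° (wrapped to (-180°,180°])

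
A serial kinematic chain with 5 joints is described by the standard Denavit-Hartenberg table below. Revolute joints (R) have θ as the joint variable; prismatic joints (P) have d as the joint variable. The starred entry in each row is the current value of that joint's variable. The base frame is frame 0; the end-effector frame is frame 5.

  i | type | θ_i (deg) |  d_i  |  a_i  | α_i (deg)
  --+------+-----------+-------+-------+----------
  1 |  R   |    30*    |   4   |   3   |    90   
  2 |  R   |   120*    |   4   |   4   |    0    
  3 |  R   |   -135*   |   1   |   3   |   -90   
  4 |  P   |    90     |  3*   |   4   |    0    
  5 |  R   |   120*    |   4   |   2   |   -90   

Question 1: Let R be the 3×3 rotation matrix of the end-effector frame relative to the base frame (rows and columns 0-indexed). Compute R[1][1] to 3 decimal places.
-0.129

End-effector y-axis (col 1 of R) = (-0.2241,-0.1294,-0.9659)
R[1][1] = -0.1294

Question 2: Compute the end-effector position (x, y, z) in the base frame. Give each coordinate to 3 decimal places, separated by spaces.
4.496 0.286 13.897

after link 1: o_1 = (2.5981, 1.5000, 4.0000)
after link 2: o_2 = (2.8660, -2.9641, 7.4641)
after link 3: o_3 = (5.8756, -2.3812, 6.6876)
after link 4: o_4 = (4.5480, 1.4711, 9.5854)
after link 5: o_5 = (4.4957, 0.2862, 13.8974)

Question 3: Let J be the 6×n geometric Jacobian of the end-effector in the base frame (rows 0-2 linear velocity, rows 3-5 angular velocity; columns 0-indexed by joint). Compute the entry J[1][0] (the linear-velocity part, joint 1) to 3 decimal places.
4.496

axis z_0 = ẑ; lever o_n−o_0 = (4.4957,0.2862,13.8974)
cross product → J_v[:, 0] = (-0.2862,4.4957,0.0000)
J_ω[:, 0] = z_0
entry J[1][0] = 4.4957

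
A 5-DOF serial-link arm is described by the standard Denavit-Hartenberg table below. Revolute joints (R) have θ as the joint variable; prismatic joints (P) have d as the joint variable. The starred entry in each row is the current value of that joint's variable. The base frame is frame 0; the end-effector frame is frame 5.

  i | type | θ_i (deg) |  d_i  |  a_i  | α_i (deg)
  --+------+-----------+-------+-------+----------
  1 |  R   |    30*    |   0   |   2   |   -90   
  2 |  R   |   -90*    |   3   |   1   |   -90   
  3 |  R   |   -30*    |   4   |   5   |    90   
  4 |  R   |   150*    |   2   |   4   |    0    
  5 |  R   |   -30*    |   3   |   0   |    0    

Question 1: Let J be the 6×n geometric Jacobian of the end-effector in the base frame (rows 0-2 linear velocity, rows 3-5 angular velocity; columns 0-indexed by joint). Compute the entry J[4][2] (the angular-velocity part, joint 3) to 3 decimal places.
axis z_2 = (0.8660,0.5000,-0.0000); lever o_n−o_2 = (2.6471,7.4151,-1.1699)
cross product → J_v[:, 2] = (-0.5849,1.0131,5.0981)
J_ω[:, 2] = z_2
entry J[4][2] = 0.5000

0.500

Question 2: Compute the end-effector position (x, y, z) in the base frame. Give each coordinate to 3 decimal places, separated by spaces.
2.879 11.013 -0.170

after link 1: o_1 = (1.7321, 1.0000, 0.0000)
after link 2: o_2 = (0.2321, 3.5981, 1.0000)
after link 3: o_3 = (2.4462, 7.7631, 5.3301)
after link 4: o_4 = (4.1782, 8.7631, 1.3301)
after link 5: o_5 = (2.8792, 11.0131, -0.1699)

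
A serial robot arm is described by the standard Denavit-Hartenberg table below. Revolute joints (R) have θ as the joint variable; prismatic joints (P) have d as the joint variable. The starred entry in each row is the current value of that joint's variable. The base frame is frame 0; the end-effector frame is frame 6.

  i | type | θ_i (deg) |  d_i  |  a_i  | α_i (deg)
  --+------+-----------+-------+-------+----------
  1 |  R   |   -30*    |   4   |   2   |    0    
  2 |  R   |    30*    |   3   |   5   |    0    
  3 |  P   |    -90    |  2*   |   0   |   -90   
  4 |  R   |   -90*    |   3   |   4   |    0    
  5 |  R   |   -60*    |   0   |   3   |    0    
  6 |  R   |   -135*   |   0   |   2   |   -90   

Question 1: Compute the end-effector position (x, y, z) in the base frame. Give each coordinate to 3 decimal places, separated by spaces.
after link 1: o_1 = (1.7321, -1.0000, 4.0000)
after link 2: o_2 = (6.7321, -1.0000, 7.0000)
after link 3: o_3 = (6.7321, -1.0000, 9.0000)
after link 4: o_4 = (9.7321, -1.0000, 13.0000)
after link 5: o_5 = (9.7321, 1.5981, 14.5000)
after link 6: o_6 = (9.7321, 1.0804, 12.5681)

9.732 1.080 12.568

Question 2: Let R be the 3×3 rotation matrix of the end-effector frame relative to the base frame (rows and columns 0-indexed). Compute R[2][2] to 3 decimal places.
End-effector z-axis (col 2 of R) = (0.0000,0.9659,-0.2588)
R[2][2] = -0.2588

-0.259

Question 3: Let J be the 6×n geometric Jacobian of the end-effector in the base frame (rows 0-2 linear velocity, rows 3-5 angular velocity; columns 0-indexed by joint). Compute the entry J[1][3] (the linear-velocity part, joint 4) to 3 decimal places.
axis z_3 = (1.0000,0.0000,0.0000); lever o_n−o_3 = (3.0000,2.0804,3.5681)
cross product → J_v[:, 3] = (0.0000,-3.5681,2.0804)
J_ω[:, 3] = z_3
entry J[1][3] = -3.5681

-3.568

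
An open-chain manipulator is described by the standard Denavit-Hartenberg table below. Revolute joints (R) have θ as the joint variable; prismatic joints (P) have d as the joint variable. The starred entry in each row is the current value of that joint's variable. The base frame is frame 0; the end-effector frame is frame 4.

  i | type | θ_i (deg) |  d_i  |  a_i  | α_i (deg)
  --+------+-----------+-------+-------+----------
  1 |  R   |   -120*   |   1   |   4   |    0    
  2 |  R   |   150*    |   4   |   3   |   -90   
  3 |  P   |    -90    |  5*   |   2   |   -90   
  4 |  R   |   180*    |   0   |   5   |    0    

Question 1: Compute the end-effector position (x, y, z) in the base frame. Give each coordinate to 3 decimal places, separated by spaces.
-1.902 2.366 2.000

after link 1: o_1 = (-2.0000, -3.4641, 1.0000)
after link 2: o_2 = (0.5981, -1.9641, 5.0000)
after link 3: o_3 = (-1.9019, 2.3660, 7.0000)
after link 4: o_4 = (-1.9019, 2.3660, 2.0000)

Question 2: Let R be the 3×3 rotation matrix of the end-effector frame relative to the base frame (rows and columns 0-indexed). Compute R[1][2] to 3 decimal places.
End-effector z-axis (col 2 of R) = (0.8660,0.5000,-0.0000)
R[1][2] = 0.5000

0.500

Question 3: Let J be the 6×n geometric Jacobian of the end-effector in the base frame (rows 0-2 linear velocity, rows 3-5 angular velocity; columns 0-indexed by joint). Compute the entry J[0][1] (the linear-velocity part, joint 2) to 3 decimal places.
-5.830

axis z_1 = (0.0000,0.0000,1.0000); lever o_n−o_1 = (0.0981,5.8301,1.0000)
cross product → J_v[:, 1] = (-5.8301,0.0981,0.0000)
J_ω[:, 1] = z_1
entry J[0][1] = -5.8301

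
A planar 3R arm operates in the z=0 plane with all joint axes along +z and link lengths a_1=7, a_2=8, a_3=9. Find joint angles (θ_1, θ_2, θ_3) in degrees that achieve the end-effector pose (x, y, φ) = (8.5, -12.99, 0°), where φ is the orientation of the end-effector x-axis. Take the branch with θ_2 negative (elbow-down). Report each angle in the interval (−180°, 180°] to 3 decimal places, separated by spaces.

wrist centre = target − a_3·(cos φ, sin φ) = (-0.5000, -12.9900)
cos θ_2 = (168.9901−7²−8²)/(2·7·8) = 0.4999; θ_2 = -60.0058° (elbow-down)
β = atan2(-12.9900,-0.5000) = -92.2043°; ψ = atan2(-6.9286,10.9993) = -32.2074°
θ_1 = β − ψ = -59.9969°
θ_3 = φ − θ_1 − θ_2 = 120.0027° (wrapped to (-180°,180°])

-59.997 -60.006 120.003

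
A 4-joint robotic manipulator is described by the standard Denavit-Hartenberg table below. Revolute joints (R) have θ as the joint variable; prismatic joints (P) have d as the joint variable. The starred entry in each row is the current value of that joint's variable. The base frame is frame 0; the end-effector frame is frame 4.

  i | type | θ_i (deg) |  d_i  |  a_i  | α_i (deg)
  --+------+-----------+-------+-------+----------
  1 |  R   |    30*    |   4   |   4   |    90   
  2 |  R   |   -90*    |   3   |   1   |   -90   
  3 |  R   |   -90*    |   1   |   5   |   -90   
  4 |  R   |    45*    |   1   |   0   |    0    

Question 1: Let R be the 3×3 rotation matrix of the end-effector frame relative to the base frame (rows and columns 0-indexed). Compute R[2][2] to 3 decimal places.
-1.000

End-effector z-axis (col 2 of R) = (0.0000,0.0000,-1.0000)
R[2][2] = -1.0000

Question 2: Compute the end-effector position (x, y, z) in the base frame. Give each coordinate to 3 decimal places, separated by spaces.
after link 1: o_1 = (3.4641, 2.0000, 4.0000)
after link 2: o_2 = (4.9641, -0.5981, 3.0000)
after link 3: o_3 = (8.3301, -4.4282, 3.0000)
after link 4: o_4 = (8.3301, -4.4282, 2.0000)

8.330 -4.428 2.000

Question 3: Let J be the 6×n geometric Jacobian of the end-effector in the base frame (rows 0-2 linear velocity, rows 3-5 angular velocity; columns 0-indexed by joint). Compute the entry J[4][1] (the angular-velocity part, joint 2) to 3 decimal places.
axis z_1 = (0.5000,-0.8660,0.0000); lever o_n−o_1 = (4.8660,-6.4282,-2.0000)
cross product → J_v[:, 1] = (1.7321,1.0000,1.0000)
J_ω[:, 1] = z_1
entry J[4][1] = -0.8660

-0.866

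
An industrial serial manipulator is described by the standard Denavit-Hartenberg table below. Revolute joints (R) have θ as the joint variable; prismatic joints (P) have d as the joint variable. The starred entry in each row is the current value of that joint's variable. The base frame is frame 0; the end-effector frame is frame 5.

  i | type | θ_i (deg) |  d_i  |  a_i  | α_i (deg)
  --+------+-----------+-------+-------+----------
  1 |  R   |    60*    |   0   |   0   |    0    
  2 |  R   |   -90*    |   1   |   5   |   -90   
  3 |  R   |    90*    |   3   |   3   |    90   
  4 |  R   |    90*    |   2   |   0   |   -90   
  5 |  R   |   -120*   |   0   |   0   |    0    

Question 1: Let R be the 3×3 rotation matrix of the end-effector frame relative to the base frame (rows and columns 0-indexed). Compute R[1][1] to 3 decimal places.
0.500

End-effector y-axis (col 1 of R) = (0.8660,0.5000,-0.0000)
R[1][1] = 0.5000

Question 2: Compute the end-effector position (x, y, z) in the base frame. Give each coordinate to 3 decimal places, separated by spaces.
after link 1: o_1 = (0.0000, 0.0000, 0.0000)
after link 2: o_2 = (4.3301, -2.5000, 1.0000)
after link 3: o_3 = (5.8301, 0.0981, -2.0000)
after link 4: o_4 = (7.5622, -0.9019, -2.0000)
after link 5: o_5 = (7.5622, -0.9019, -2.0000)

7.562 -0.902 -2.000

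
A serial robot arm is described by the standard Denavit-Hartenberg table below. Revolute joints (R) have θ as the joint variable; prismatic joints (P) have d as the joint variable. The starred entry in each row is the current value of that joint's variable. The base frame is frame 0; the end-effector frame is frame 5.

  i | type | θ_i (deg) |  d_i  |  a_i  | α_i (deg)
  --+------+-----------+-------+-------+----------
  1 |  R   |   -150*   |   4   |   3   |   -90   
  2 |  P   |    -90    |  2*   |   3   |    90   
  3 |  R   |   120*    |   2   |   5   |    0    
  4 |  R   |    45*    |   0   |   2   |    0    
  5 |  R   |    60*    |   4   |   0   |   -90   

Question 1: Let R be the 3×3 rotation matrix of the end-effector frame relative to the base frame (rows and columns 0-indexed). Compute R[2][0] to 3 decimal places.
-0.707

End-effector x-axis (col 0 of R) = (-0.3536,0.6124,-0.7071)
R[2][0] = -0.7071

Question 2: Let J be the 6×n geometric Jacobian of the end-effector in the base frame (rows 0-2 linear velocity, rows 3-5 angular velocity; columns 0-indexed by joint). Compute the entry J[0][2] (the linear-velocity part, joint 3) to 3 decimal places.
axis z_2 = (0.8660,0.5000,0.0000); lever o_n−o_2 = (7.6200,-1.1983,-4.4319)
cross product → J_v[:, 2] = (-2.2159,3.8381,-4.8478)
J_ω[:, 2] = z_2
entry J[0][2] = -2.2159

-2.216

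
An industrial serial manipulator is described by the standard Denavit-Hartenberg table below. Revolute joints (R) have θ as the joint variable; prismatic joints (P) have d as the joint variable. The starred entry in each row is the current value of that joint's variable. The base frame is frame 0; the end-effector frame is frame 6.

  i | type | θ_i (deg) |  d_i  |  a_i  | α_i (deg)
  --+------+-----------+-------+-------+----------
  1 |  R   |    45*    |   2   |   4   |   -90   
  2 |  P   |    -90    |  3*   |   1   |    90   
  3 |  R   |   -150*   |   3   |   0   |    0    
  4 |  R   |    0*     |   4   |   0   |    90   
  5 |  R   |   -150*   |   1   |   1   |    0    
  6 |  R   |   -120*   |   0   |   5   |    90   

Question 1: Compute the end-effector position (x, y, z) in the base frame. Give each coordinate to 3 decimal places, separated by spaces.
-8.343 -2.263 3.250

after link 1: o_1 = (2.8284, 2.8284, 2.0000)
after link 2: o_2 = (0.7071, 4.9497, 3.0000)
after link 3: o_3 = (-1.4142, 2.8284, 3.0000)
after link 4: o_4 = (-4.2426, 0.0000, 3.0000)
after link 5: o_5 = (-4.8076, 1.2721, 3.2500)
after link 6: o_6 = (-8.3432, -2.2634, 3.2500)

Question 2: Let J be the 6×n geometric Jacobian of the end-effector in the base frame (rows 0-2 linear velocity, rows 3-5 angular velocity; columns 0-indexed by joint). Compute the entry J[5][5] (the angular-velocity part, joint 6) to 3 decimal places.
axis z_5 = (-0.6124,0.6124,-0.5000); lever o_n−o_5 = (-3.5355,-3.5355,0.0000)
cross product → J_v[:, 5] = (-1.7678,1.7678,4.3301)
J_ω[:, 5] = z_5
entry J[5][5] = -0.5000

-0.500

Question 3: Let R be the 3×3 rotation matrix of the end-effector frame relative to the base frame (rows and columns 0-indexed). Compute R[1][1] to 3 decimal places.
0.612

End-effector y-axis (col 1 of R) = (-0.6124,0.6124,-0.5000)
R[1][1] = 0.6124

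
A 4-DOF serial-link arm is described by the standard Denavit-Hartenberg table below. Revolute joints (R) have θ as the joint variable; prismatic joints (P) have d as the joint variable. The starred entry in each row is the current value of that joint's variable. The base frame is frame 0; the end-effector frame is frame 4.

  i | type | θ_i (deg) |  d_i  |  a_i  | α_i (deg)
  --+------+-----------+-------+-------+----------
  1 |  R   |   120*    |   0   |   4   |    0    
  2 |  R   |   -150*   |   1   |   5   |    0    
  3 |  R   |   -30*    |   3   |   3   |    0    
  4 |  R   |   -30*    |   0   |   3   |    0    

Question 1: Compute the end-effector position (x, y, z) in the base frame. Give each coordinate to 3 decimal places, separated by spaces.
3.830 -4.634 4.000

after link 1: o_1 = (-2.0000, 3.4641, 0.0000)
after link 2: o_2 = (2.3301, 0.9641, 1.0000)
after link 3: o_3 = (3.8301, -1.6340, 4.0000)
after link 4: o_4 = (3.8301, -4.6340, 4.0000)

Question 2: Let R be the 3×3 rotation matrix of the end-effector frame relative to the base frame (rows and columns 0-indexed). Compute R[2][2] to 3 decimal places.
End-effector z-axis (col 2 of R) = (0.0000,0.0000,1.0000)
R[2][2] = 1.0000

1.000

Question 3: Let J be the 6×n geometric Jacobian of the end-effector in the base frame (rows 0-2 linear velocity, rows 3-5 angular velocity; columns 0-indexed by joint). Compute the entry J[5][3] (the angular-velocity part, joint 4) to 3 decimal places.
axis z_3 = (0.0000,0.0000,1.0000); lever o_n−o_3 = (0.0000,-3.0000,0.0000)
cross product → J_v[:, 3] = (3.0000,0.0000,-0.0000)
J_ω[:, 3] = z_3
entry J[5][3] = 1.0000

1.000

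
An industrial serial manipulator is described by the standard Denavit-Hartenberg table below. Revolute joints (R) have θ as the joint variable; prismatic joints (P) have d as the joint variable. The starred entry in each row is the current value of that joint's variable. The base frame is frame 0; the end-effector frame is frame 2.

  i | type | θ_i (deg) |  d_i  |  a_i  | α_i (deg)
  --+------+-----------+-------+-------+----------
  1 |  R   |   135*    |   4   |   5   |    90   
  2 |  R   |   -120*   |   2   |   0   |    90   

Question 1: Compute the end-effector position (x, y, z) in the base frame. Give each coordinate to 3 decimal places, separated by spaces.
after link 1: o_1 = (-3.5355, 3.5355, 4.0000)
after link 2: o_2 = (-2.1213, 4.9497, 4.0000)

-2.121 4.950 4.000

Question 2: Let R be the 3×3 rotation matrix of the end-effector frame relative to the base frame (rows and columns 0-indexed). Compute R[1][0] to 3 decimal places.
-0.354

End-effector x-axis (col 0 of R) = (0.3536,-0.3536,-0.8660)
R[1][0] = -0.3536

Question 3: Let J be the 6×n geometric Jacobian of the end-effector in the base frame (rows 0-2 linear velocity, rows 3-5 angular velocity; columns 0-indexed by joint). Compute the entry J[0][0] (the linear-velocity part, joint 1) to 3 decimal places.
-4.950

axis z_0 = ẑ; lever o_n−o_0 = (-2.1213,4.9497,4.0000)
cross product → J_v[:, 0] = (-4.9497,-2.1213,0.0000)
J_ω[:, 0] = z_0
entry J[0][0] = -4.9497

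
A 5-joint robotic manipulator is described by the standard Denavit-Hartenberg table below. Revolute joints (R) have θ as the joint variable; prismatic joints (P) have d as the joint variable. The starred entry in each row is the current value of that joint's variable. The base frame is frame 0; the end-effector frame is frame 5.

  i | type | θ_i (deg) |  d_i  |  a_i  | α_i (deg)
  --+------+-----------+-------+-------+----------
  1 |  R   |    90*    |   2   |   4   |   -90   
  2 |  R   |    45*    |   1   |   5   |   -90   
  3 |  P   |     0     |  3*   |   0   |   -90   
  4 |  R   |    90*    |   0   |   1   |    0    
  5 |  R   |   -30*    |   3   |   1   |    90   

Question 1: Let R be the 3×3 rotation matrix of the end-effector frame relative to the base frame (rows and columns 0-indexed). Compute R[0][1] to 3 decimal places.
1.000

End-effector y-axis (col 1 of R) = (1.0000,-0.0000,-0.0000)
R[0][1] = 1.0000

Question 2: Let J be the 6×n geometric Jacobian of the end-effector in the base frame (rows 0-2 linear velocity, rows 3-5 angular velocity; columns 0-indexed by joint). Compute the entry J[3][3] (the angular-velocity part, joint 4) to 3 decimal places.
axis z_3 = (1.0000,-0.0000,-0.0000); lever o_n−o_3 = (3.0000,1.6730,0.9659)
cross product → J_v[:, 3] = (0.0000,-0.9659,1.6730)
J_ω[:, 3] = z_3
entry J[3][3] = 1.0000

1.000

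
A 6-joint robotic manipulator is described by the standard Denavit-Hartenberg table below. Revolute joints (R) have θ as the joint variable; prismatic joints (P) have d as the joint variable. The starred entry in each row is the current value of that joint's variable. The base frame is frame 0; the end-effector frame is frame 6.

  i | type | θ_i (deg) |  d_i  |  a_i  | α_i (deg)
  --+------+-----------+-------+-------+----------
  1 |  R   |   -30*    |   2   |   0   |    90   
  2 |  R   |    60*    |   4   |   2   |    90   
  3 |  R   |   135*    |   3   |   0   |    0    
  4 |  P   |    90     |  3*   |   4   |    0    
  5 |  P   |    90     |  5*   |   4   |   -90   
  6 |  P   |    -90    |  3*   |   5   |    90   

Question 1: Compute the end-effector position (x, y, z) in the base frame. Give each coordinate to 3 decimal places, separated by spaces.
13.552 -8.361 -2.431

after link 1: o_1 = (0.0000, 0.0000, 2.0000)
after link 2: o_2 = (-1.1340, -3.9641, 3.7321)
after link 3: o_3 = (1.1160, -5.2631, 2.2321)
after link 4: o_4 = (3.5555, -3.4056, -1.7174)
after link 5: o_5 = (9.9445, -3.8283, -1.7679)
after link 6: o_6 = (13.5524, -8.3608, -2.4308)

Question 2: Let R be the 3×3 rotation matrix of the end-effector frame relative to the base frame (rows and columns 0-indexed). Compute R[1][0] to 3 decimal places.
End-effector x-axis (col 0 of R) = (0.7500,-0.4330,-0.5000)
R[1][0] = -0.4330

-0.433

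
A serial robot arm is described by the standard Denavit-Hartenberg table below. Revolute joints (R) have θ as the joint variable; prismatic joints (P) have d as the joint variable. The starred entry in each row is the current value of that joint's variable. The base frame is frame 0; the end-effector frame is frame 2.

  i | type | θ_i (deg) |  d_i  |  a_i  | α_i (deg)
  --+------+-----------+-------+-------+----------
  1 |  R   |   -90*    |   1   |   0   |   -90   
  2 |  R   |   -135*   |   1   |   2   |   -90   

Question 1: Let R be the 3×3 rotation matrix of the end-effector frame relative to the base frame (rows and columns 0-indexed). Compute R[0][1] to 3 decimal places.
-1.000

End-effector y-axis (col 1 of R) = (-1.0000,-0.0000,-0.0000)
R[0][1] = -1.0000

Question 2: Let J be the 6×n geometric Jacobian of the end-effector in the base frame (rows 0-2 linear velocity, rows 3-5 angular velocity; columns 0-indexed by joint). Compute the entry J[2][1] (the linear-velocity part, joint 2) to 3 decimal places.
1.414

axis z_1 = (1.0000,0.0000,0.0000); lever o_n−o_1 = (1.0000,1.4142,1.4142)
cross product → J_v[:, 1] = (0.0000,-1.4142,1.4142)
J_ω[:, 1] = z_1
entry J[2][1] = 1.4142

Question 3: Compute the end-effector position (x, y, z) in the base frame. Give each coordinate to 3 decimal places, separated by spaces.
after link 1: o_1 = (0.0000, 0.0000, 1.0000)
after link 2: o_2 = (1.0000, 1.4142, 2.4142)

1.000 1.414 2.414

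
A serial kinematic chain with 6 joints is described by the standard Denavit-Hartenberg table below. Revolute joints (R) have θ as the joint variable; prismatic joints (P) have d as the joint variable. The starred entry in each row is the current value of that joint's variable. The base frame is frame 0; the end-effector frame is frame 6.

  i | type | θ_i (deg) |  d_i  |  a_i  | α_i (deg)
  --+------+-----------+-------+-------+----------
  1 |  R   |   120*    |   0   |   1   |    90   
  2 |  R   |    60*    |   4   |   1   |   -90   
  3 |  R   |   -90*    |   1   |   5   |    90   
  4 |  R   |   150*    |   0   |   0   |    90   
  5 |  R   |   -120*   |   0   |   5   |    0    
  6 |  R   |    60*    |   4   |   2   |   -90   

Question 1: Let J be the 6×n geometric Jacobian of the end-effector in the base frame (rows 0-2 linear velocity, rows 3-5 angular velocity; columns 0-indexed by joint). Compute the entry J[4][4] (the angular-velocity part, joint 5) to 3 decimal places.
axis z_4 = (0.8080,-0.3995,0.4330); lever o_n−o_4 = (2.5167,2.2389,6.6071)
cross product → J_v[:, 4] = (-3.6091,-4.2488,2.8146)
J_ω[:, 4] = z_4
entry J[4][4] = -0.3995

-0.400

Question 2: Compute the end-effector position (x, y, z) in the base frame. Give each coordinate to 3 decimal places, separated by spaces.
after link 1: o_1 = (-0.5000, 0.8660, 0.0000)
after link 2: o_2 = (2.7141, 3.2990, 0.8660)
after link 3: o_3 = (7.4772, 5.0490, 1.3660)
after link 4: o_4 = (7.4772, 5.0490, 1.3660)
after link 5: o_5 = (7.7284, 8.9441, 4.4910)
after link 6: o_6 = (9.9940, 7.2880, 7.9731)

9.994 7.288 7.973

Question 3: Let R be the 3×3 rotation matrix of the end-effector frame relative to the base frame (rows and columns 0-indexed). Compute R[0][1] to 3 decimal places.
End-effector y-axis (col 1 of R) = (-0.8080,0.3995,-0.4330)
R[0][1] = -0.8080

-0.808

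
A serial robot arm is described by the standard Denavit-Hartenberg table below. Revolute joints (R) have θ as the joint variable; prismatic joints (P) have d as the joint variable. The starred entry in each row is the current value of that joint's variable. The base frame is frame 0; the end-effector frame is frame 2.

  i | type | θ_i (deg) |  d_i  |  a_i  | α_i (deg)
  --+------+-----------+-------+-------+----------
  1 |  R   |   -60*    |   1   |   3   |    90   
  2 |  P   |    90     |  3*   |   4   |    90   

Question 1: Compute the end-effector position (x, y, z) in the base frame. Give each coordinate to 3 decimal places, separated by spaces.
after link 1: o_1 = (1.5000, -2.5981, 1.0000)
after link 2: o_2 = (-1.0981, -4.0981, 5.0000)

-1.098 -4.098 5.000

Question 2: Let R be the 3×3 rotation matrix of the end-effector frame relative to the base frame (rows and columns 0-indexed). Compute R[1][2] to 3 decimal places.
End-effector z-axis (col 2 of R) = (0.5000,-0.8660,-0.0000)
R[1][2] = -0.8660

-0.866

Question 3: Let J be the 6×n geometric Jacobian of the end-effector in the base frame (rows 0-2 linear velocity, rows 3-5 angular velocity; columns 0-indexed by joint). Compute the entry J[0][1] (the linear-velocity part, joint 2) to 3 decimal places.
prismatic axis z_1 = (-0.8660,-0.5000,0.0000)
J_v[:, 1] = z_1; J_ω[:, 1] = (0,0,0)
entry J[0][1] = -0.8660

-0.866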